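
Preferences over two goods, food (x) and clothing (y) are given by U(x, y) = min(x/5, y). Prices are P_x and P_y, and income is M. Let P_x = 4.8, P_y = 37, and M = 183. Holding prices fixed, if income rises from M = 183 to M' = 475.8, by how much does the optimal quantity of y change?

With perfect complements, no substitution: consume in ratio x:y = 5:1.
Budget: P_x·x + P_y·(1/5)·x = M, so (5·P_x + P_y)·x = 5·M.
Demand: x*(P_x,P_y,M) = 5·M/(5·P_x + P_y), y* = M/(5·P_x + P_y).
Here 5·4.8 + 37 = 61, giving y* = 3.
At M' = 475.8: y* = 7.8. Change: 7.8 − 3 = 4.8.

Δy* = 4.8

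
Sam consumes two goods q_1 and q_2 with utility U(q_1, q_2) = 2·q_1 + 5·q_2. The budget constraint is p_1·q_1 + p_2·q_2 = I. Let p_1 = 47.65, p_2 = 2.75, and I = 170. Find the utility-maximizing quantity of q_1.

q_1* = 0

Linear utility — the consumer picks whichever good has higher MU/price: 2/47.65 = 0.042 vs 5/2.75 = 1.8182.
q_2 gives more utility per dollar, so spend all income on q_2: q_2* = I/p_2, q_1* = 0.
Numerically: q_1* = 0, q_2* = 61.8182.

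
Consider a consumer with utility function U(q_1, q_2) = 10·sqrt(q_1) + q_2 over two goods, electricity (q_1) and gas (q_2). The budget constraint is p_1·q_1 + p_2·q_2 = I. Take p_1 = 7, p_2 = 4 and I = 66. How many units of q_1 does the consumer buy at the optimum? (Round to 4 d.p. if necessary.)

Utility is quasi-linear in q_2; the FOC for q_1 is 5/√q_1 = p_1/p_2.
Solve: √q_1 = 5·p_2/p_1, so q_1*(p_1,p_2) = (5·p_2/p_1)², and q_2* = (I − p_1·q_1*)/p_2.
Plugging in: q_1* = (5·4/7)² = 8.1633.

q_1* = 8.1633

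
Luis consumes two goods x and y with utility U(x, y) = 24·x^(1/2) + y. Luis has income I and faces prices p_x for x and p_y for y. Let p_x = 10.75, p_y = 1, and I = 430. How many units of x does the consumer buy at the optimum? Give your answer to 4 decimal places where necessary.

Thus x* = (12·p_y/p_x)² — independent of I — with the rest of income spent on y.
Plugging in: x* = (12·1/10.75)² = 1.2461.

x* = 1.2461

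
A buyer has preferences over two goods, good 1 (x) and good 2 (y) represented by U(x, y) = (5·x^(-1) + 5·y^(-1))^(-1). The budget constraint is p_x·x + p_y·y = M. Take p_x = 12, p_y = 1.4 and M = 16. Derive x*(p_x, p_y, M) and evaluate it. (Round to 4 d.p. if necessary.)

x* = 0.9939

From the CES first-order condition, (y/x)^(2) = p_x/p_y.
Hence y/x = (p_x/p_y)^(1/(2)), i.e. raised to the 0.5 power.
With the ratio pinned down, the budget gives x* = M/(p_x + p_y·(y/x)) and y* = (y/x)·x*.
Numerically y/x = 2.9277, so x* = 16/(12 + 1.4·2.9277) = 0.9939.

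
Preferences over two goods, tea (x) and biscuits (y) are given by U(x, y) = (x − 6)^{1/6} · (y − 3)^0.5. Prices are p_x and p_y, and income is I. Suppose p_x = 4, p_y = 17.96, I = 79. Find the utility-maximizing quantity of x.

Substituting into the budget: x* = 6 + 0.25·(I − 6·p_x − 3·p_y)/p_x, and y* = 3 + 0.75·(…)/p_y.
Discretionary income = 79 − 6·4 − 3·17.96 = 1.12; x* = 6 + 0.25·1.12/4 = 6.07.

x* = 6.07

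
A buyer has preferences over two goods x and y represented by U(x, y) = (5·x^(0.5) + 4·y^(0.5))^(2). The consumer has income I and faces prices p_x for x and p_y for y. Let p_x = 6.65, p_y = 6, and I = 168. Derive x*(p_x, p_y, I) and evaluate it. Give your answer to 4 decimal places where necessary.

x* = 14.7795

MU_x ∝ 5·x^(-0.5), MU_y ∝ 4·y^(-0.5), so MRS = (5/4)·(y/x)^(0.5) = p_x/p_y.
Solve for the ratio: y/x = [(4/5)·p_x/p_y]^(2).
Substitute y = (y/x)·x into the budget: x* = I/(p_x + p_y·(y/x)).
Numerically y/x = 0.786178, so x* = 168/(6.65 + 6·0.786178) = 14.7795.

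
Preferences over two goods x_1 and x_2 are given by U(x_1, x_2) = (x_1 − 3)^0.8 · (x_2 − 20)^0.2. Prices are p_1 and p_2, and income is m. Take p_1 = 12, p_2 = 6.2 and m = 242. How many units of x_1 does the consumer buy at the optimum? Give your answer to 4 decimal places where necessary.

Substituting into the budget: x_1* = 3 + 0.8·(m − 3·p_1 − 20·p_2)/p_1, and x_2* = 20 + 0.2·(…)/p_2.
Discretionary income = 242 − 3·12 − 20·6.2 = 82; x_1* = 3 + 0.8·82/12 = 8.4667.

x_1* = 8.4667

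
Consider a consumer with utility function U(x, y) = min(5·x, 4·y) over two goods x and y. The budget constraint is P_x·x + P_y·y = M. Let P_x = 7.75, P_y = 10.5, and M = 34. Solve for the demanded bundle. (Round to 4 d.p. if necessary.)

x* = 1.6287, y* = 2.0359

Leontief preferences: the optimum is at the kink where x/4 = y/5, i.e. y = (5/4)·x.
Budget: P_x·x + P_y·(5/4)·x = M, so (4·P_x + 5·P_y)·x = 4·M.
Demand: x*(P_x,P_y,M) = 4·M/(4·P_x + 5·P_y), y* = 5·M/(4·P_x + 5·P_y).
Here 4·7.75 + 5·10.5 = 83.5, giving x* = 1.6287 and y* = 2.0359.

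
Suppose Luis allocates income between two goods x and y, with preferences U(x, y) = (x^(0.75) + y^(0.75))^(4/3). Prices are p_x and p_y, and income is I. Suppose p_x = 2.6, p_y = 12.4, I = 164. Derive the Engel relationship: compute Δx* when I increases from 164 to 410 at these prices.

Δx* = 93.7512

Numerically y/x = 0.001933, so x* = 164/(2.6 + 12.4·0.001933) = 62.5008.
At I' = 410: x* = 156.2519. Change: 156.2519 − 62.5008 = 93.7512.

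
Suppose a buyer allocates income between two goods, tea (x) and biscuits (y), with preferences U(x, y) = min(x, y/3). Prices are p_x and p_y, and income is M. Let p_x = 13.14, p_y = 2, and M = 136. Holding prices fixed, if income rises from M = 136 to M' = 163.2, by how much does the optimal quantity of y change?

With perfect complements, no substitution: consume in ratio x:y = 1:3.
Budget: p_x·x + p_y·3·x = M, so (p_x + 3·p_y)·x = M.
Demand: x*(p_x,p_y,M) = M/(p_x + 3·p_y), y* = 3·M/(p_x + 3·p_y).
Here 13.14 + 3·2 = 19.14, giving y* = 21.3166.
At M' = 163.2: y* = 25.5799. Change: 25.5799 − 21.3166 = 4.2633.

Δy* = 4.2633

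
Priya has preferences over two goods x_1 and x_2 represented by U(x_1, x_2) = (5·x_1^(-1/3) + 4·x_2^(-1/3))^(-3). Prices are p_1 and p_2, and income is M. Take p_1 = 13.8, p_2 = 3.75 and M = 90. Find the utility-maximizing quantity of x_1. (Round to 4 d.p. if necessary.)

Substitute x_2 = (x_2/x_1)·x_1 into the budget: x_1* = M/(p_1 + p_2·(x_2/x_1)).
Numerically x_2/x_1 = 2.247519, so x_1* = 90/(13.8 + 3.75·2.247519) = 4.0489.

x_1* = 4.0489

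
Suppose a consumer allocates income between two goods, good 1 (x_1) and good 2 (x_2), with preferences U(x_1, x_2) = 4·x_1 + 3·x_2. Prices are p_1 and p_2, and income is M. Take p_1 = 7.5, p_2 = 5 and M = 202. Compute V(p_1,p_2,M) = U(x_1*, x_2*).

V = 121.2

Linear utility — the consumer picks whichever good has higher MU/price: 4/7.5 = 0.5333 vs 3/5 = 0.6.
x_2 gives more utility per dollar, so spend all income on x_2: x_2* = M/p_2, x_1* = 0.
Numerically: x_1* = 0, x_2* = 40.4.
Utility at the optimum: U(0, 40.4) = 121.2.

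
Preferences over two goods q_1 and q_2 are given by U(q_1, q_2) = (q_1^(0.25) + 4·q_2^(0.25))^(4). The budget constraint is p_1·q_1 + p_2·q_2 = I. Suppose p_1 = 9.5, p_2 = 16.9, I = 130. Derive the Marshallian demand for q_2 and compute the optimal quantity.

MU_q_1 ∝ q_1^(-0.75), MU_q_2 ∝ 4·q_2^(-0.75), so MRS = (1/4)·(q_2/q_1)^(0.75) = p_1/p_2.
Solve for the ratio: q_2/q_1 = [4·p_1/p_2]^(4/3).
With the ratio pinned down, the budget gives q_1* = I/(p_1 + p_2·(q_2/q_1)) and q_2* = (q_2/q_1)·q_1*.
Numerically q_2/q_1 = 2.94575, so q_1* = 130/(9.5 + 16.9·2.94575) = 2.1929 and q_2* = 2.94575·2.1929 = 6.4596.

q_2* = 6.4596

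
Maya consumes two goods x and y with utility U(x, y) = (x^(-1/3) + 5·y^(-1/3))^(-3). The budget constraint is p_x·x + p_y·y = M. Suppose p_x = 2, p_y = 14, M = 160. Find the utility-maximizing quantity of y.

y* = 9.6536

With the ratio pinned down, the budget gives x* = M/(p_x + p_y·(y/x)) and y* = (y/x)·x*.
Numerically y/x = 0.77697, so x* = 160/(2 + 14·0.77697) = 12.4247 and y* = 0.77697·12.4247 = 9.6536.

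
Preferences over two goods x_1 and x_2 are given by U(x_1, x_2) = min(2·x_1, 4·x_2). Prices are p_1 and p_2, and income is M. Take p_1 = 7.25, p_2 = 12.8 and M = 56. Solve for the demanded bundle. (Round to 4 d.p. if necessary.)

With perfect complements, no substitution: consume in ratio x_1:x_2 = 4:2.
Budget: p_1·x_1 + p_2·(1/2)·x_1 = M, so (4·p_1 + 2·p_2)·x_1 = 4·M.
Demand: x_1*(p_1,p_2,M) = 4·M/(4·p_1 + 2·p_2), x_2* = 2·M/(4·p_1 + 2·p_2).
Here 4·7.25 + 2·12.8 = 54.6, giving x_1* = 4.1026 and x_2* = 2.0513.

x_1* = 4.1026, x_2* = 2.0513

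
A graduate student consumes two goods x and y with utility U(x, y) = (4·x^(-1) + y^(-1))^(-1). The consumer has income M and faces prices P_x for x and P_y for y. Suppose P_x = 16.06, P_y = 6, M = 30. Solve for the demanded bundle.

x* = 1.4307, y* = 1.1704

MU_x ∝ 4·x^(-2), MU_y ∝ y^(-2), so MRS = 4·(y/x)^(2) = P_x/P_y.
Hence y/x = ((1/4)·P_x/P_y)^(1/(2)), i.e. raised to the 0.5 power.
Substitute y = (y/x)·x into the budget: x* = M/(P_x + P_y·(y/x)).
Numerically y/x = 0.818026, so x* = 30/(16.06 + 6·0.818026) = 1.4307 and y* = 0.818026·1.4307 = 1.1704.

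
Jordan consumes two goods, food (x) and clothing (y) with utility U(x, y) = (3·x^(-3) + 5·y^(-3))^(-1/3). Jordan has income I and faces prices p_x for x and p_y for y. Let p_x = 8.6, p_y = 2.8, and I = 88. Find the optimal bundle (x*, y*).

Numerically y/x = 1.504171, so x* = 88/(8.6 + 2.8·1.504171) = 6.8687 and y* = 1.504171·6.8687 = 10.3318.

x* = 6.8687, y* = 10.3318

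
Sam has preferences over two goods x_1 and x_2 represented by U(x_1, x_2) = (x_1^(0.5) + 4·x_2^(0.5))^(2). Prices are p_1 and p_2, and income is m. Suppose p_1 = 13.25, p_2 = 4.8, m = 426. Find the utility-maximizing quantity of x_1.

x_1* = 0.7118

With the ratio pinned down, the budget gives x_1* = m/(p_1 + p_2·(x_2/x_1)) and x_2* = (x_2/x_1)·x_1*.
Numerically x_2/x_1 = 121.918403, so x_1* = 426/(13.25 + 4.8·121.918403) = 0.7118.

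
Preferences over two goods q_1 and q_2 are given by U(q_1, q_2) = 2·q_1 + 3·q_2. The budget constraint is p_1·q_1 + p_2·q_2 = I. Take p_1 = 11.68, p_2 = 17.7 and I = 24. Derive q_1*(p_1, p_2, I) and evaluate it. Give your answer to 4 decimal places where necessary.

q_1 gives more utility per dollar, so spend all income on q_1: q_1* = I/p_1, q_2* = 0.
Numerically: q_1* = 2.0548, q_2* = 0.

q_1* = 2.0548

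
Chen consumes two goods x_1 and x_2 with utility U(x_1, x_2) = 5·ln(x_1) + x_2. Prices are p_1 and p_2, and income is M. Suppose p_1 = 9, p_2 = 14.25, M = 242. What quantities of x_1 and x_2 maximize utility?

MU_x_1 = 5/x_1, MU_x_2 = 1. Tangency: 5/x_1 = p_1/p_2.
So x_1*(p_1,p_2) = 5·p_2/p_1, independent of income; and x_2* = (M − 5·p_2)/p_2.
At the given prices: x_1* = 5·14.25/9 = 7.9167, and x_2* = 11.9825.

x_1* = 7.9167, x_2* = 11.9825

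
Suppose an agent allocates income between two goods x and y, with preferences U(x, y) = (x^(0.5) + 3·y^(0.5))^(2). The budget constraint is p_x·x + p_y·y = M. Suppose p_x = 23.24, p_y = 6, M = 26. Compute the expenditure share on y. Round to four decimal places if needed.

share on y = 0.9721

From the CES first-order condition, (1/3)·(y/x)^(0.5) = p_x/p_y.
Hence y/x = (3·p_x/p_y)^(1/(0.5)), i.e. raised to the 2 power.
Substitute y = (y/x)·x into the budget: x* = M/(p_x + p_y·(y/x)).
Numerically y/x = 135.0244, so x* = 26/(23.24 + 6·135.0244) = 0.0312 and y* = 135.0244·0.0312 = 4.2125.
Expenditure on y: 6·4.2125 = 25.275; share = 0.9721.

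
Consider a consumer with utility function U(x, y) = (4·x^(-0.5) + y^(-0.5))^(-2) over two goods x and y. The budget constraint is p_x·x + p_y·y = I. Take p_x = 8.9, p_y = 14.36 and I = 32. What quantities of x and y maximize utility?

From the CES first-order condition, 4·(y/x)^(1.5) = p_x/p_y.
Solve for the ratio: y/x = [(1/4)·p_x/p_y]^(2/3).
With the ratio pinned down, the budget gives x* = I/(p_x + p_y·(y/x)) and y* = (y/x)·x*.
Numerically y/x = 0.288481, so x* = 32/(8.9 + 14.36·0.288481) = 2.4535 and y* = 0.288481·2.4535 = 0.7078.

x* = 2.4535, y* = 0.7078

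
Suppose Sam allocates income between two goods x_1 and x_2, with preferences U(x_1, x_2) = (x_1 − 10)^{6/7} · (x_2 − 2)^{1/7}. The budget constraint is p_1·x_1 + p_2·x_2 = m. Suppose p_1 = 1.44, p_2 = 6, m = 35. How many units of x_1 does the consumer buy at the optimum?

After buying the subsistence bundle (10, 2), a share 6/7 of the remaining income goes to x_1: x_1* = 10 + 6/7·(m − 10p_1 − 2p_2)/p_1.
Discretionary income = 35 − 10·1.44 − 2·6 = 8.6; x_1* = 10 + 6/7·8.6/1.44 = 15.119.

x_1* = 15.119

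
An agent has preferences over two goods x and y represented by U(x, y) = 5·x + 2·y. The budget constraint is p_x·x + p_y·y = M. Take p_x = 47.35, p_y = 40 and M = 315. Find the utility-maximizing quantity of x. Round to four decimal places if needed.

x* = 6.6526

Linear utility — the consumer picks whichever good has higher MU/price: 5/47.35 = 0.1056 vs 2/40 = 0.05.
x gives more utility per dollar, so spend all income on x: x* = M/p_x, y* = 0.
Numerically: x* = 6.6526, y* = 0.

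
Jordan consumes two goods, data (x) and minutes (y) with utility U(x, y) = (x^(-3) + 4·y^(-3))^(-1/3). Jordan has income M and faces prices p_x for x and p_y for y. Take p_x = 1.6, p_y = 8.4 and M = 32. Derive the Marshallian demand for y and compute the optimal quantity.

From the CES first-order condition, (1/4)·(y/x)^(4) = p_x/p_y.
Hence y/x = (4·p_x/p_y)^(1/(4)), i.e. raised to the 0.25 power.
With the ratio pinned down, the budget gives x* = M/(p_x + p_y·(y/x)) and y* = (y/x)·x*.
Numerically y/x = 0.934276, so x* = 32/(1.6 + 8.4·0.934276) = 3.387 and y* = 0.934276·3.387 = 3.1644.

y* = 3.1644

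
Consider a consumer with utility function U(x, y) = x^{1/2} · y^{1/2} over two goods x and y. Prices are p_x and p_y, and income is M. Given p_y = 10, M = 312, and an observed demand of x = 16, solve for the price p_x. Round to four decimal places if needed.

Tangency: MRS = y/x = p_x/p_y.
Rearranging, p_y·y = p_x·x. Substituting into the budget gives p_x·x·(1 + 1) = M.
Demand: x*(p_x,p_y,M) = 0.5·M/p_x and y* = 0.5·M/p_y.
Set x* = 16 in the demand function and solve for p_x: p_x = 9.75.

p_x = 9.75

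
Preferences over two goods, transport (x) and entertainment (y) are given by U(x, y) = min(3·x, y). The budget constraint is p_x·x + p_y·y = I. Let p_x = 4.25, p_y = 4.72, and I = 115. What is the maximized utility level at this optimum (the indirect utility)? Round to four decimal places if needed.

Leontief preferences: the optimum is at the kink where x/1 = y/3, i.e. y = 3·x.
Budget: p_x·x + p_y·3·x = I, so (p_x + 3·p_y)·x = I.
Demand: x*(p_x,p_y,I) = I/(p_x + 3·p_y), y* = 3·I/(p_x + 3·p_y).
Here 4.25 + 3·4.72 = 18.41, giving x* = 6.2466 and y* = 18.7398.
Utility at the optimum: U(6.2466, 18.7398) = 18.7398.

V = 18.7398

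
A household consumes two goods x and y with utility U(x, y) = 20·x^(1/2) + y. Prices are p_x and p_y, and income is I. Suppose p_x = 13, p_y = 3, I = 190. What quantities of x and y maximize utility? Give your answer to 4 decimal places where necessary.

Solve: √x = 10·p_y/p_x, so x*(p_x,p_y) = (10·p_y/p_x)², and y* = (I − p_x·x*)/p_y.
Plugging in: x* = (10·3/13)² = 5.3254, y* = 40.2564.

x* = 5.3254, y* = 40.2564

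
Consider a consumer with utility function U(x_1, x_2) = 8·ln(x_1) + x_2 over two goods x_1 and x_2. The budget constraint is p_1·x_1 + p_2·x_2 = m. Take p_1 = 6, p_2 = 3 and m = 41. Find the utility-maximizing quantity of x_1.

x_1* = 4

Set MRS = p_1/p_2: (8/x_1)/1 = p_1/p_2.
So x_1*(p_1,p_2) = 8·p_2/p_1, independent of income; and x_2* = (m − 8·p_2)/p_2.
At the given prices: x_1* = 8·3/6 = 4.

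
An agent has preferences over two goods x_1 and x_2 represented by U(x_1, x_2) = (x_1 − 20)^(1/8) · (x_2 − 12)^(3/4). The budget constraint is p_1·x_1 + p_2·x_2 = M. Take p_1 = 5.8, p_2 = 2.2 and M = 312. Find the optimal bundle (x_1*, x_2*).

x_1* = 24.1773, x_2* = 78.0779

This is Cobb-Douglas in (x_1−20, x_2−12): tangency gives 0.125·p_2·(x_2−12) = 0.75·p_1·(x_1−20).
After buying the subsistence bundle (20, 12), a share 1/7 of the remaining income goes to x_1: x_1* = 20 + 1/7·(M − 20p_1 − 12p_2)/p_1.
Discretionary income = 312 − 20·5.8 − 12·2.2 = 169.6; x_1* = 20 + 1/7·169.6/5.8 = 24.1773; x_2* = 12 + 6/7·169.6/2.2 = 78.0779.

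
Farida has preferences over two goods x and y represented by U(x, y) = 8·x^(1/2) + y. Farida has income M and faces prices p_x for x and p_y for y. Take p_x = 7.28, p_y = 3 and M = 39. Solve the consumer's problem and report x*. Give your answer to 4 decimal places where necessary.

Utility is quasi-linear in y; the FOC for x is 4/√x = p_x/p_y.
Thus x* = (4·p_y/p_x)² — independent of M — with the rest of income spent on y.
Plugging in: x* = (4·3/7.28)² = 2.7171.

x* = 2.7171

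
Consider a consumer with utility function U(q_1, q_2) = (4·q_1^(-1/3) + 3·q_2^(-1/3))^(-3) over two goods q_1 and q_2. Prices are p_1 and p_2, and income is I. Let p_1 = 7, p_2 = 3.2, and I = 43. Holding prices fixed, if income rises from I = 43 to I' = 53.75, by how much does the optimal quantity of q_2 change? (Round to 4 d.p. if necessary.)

MRS = MU_q_1/MU_q_2 = (4/3)·(q_2/q_1)^(4/3). Set equal to p_1/p_2.
Hence q_2/q_1 = ((3/4)·p_1/p_2)^(1/(4/3)), i.e. raised to the 0.75 power.
With the ratio pinned down, the budget gives q_1* = I/(p_1 + p_2·(q_2/q_1)) and q_2* = (q_2/q_1)·q_1*.
Numerically q_2/q_1 = 1.449629, so q_1* = 43/(7 + 3.2·1.449629) = 3.6945 and q_2* = 1.449629·3.6945 = 5.3557.
At I' = 53.75: q_2* = 6.6946. Change: 6.6946 − 5.3557 = 1.3389.

Δq_2* = 1.3389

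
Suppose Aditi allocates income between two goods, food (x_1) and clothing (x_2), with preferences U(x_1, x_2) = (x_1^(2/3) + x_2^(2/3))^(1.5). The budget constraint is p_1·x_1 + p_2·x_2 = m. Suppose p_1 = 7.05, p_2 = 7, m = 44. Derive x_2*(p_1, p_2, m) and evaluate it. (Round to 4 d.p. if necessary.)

Numerically x_2/x_1 = 1.021582, so x_1* = 44/(7.05 + 7·1.021582) = 3.0984 and x_2* = 1.021582·3.0984 = 3.1652.

x_2* = 3.1652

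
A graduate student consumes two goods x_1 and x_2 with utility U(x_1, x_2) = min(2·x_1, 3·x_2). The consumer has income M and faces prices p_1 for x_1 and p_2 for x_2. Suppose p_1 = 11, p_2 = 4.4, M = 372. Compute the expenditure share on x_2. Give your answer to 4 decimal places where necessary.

share on x_2 = 0.2105

With perfect complements, no substitution: consume in ratio x_1:x_2 = 3:2.
Budget: p_1·x_1 + p_2·(2/3)·x_1 = M, so (3·p_1 + 2·p_2)·x_1 = 3·M.
Demand: x_1*(p_1,p_2,M) = 3·M/(3·p_1 + 2·p_2), x_2* = 2·M/(3·p_1 + 2·p_2).
Here 3·11 + 2·4.4 = 41.8, giving x_1* = 26.6986 and x_2* = 17.799.
Expenditure on x_2: 4.4·17.799 = 78.3158; share = 0.2105.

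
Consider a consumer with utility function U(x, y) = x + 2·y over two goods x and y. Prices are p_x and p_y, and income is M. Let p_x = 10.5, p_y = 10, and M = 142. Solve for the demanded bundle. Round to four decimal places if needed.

x* = 0, y* = 14.2

Linear utility — the consumer picks whichever good has higher MU/price: 1/10.5 = 0.0952 vs 2/10 = 0.2.
y gives more utility per dollar, so spend all income on y: y* = M/p_y, x* = 0.
Numerically: x* = 0, y* = 14.2.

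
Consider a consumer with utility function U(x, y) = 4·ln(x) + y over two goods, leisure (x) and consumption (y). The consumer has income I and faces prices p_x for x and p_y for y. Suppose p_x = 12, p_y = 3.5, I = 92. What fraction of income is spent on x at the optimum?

share on x = 0.1522

MU_x = 4/x, MU_y = 1. Tangency: 4/x = p_x/p_y.
So x*(p_x,p_y) = 4·p_y/p_x, independent of income; and y* = (I − 4·p_y)/p_y.
At the given prices: x* = 4·3.5/12 = 1.1667, and y* = 22.2857.
Expenditure on x: 12·1.1667 = 14; share = 0.1522.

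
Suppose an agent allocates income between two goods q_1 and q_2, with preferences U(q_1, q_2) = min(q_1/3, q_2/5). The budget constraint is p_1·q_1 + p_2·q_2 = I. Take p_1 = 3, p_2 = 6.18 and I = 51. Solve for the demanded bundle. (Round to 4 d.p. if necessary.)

Leontief preferences: the optimum is at the kink where q_1/3 = q_2/5, i.e. q_2 = (5/3)·q_1.
Budget: p_1·q_1 + p_2·(5/3)·q_1 = I, so (3·p_1 + 5·p_2)·q_1 = 3·I.
Demand: q_1*(p_1,p_2,I) = 3·I/(3·p_1 + 5·p_2), q_2* = 5·I/(3·p_1 + 5·p_2).
Here 3·3 + 5·6.18 = 39.9, giving q_1* = 3.8346 and q_2* = 6.391.

q_1* = 3.8346, q_2* = 6.391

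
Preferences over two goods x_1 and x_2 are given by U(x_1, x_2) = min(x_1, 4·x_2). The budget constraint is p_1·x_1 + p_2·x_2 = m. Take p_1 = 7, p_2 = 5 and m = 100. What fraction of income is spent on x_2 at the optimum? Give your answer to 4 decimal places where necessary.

share on x_2 = 0.1515

Leontief preferences: the optimum is at the kink where x_1/4 = x_2/1, i.e. x_2 = (1/4)·x_1.
Budget: p_1·x_1 + p_2·(1/4)·x_1 = m, so (4·p_1 + p_2)·x_1 = 4·m.
Demand: x_1*(p_1,p_2,m) = 4·m/(4·p_1 + p_2), x_2* = m/(4·p_1 + p_2).
Here 4·7 + 5 = 33, giving x_1* = 12.1212 and x_2* = 3.0303.
Expenditure on x_2: 5·3.0303 = 15.1515; share = 0.1515.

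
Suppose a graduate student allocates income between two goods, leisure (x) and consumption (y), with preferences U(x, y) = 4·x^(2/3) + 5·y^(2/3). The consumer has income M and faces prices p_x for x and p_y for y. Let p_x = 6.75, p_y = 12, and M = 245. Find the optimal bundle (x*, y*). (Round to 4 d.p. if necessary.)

x* = 22.4331, y* = 7.7981

With the ratio pinned down, the budget gives x* = M/(p_x + p_y·(y/x)) and y* = (y/x)·x*.
Numerically y/x = 0.347614, so x* = 245/(6.75 + 12·0.347614) = 22.4331 and y* = 0.347614·22.4331 = 7.7981.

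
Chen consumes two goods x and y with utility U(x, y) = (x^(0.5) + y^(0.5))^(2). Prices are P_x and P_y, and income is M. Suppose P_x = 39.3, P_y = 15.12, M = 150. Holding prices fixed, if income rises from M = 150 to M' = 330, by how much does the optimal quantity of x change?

Δx* = 1.2725

MU_x ∝ x^(-0.5), MU_y ∝ y^(-0.5), so MRS = (y/x)^(0.5) = P_x/P_y.
Solve for the ratio: y/x = [P_x/P_y]^(2).
Substitute y = (y/x)·x into the budget: x* = M/(P_x + P_y·(y/x)).
Numerically y/x = 6.755874, so x* = 150/(39.3 + 15.12·6.755874) = 1.0605.
At M' = 330: x* = 2.333. Change: 2.333 − 1.0605 = 1.2725.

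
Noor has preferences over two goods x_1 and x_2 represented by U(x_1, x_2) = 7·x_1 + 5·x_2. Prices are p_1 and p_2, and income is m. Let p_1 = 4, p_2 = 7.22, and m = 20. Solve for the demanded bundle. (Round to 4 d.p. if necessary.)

x_1* = 5, x_2* = 0

Perfect substitutes: compare marginal utility per dollar. 7/p_1 vs 5/p_2 → 1.75 vs 0.6925.
x_1 gives more utility per dollar, so spend all income on x_1: x_1* = m/p_1, x_2* = 0.
Numerically: x_1* = 5, x_2* = 0.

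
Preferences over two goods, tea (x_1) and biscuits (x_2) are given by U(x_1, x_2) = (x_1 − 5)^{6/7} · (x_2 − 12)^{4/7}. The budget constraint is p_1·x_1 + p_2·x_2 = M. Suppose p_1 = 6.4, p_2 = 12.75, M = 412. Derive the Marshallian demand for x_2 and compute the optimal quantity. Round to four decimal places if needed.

MRS = (3/2)·(x_2−12)/(x_1−5). Tangency with p_1/p_2 gives x_2−12 = (2/3)·(p_1/p_2)·(x_1−5).
Substituting into the budget: x_1* = 5 + 0.6·(M − 5·p_1 − 12·p_2)/p_1, and x_2* = 12 + 0.4·(…)/p_2.
Discretionary income = 412 − 5·6.4 − 12·12.75 = 227; x_2* = 12 + 0.4·227/12.75 = 19.1216.

x_2* = 19.1216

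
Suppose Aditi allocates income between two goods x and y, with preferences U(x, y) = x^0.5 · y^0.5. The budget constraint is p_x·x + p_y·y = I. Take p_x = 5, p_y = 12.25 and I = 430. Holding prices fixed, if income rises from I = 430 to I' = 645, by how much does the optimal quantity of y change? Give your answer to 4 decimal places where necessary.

MU_x/MU_y = (0.5·y)/(0.5·x); tangency sets this equal to p_x/p_y.
Rearranging, p_y·y = p_x·x. Substituting into the budget gives p_x·x·(1 + 1) = I.
Demand: x*(p_x,p_y,I) = 0.5·I/p_x and y* = 0.5·I/p_y.
At p_x=5, p_y=12.25, I=430: y* = 0.5·430/12.25 = 17.551.
At I' = 645: y* = 26.3265. Change: 26.3265 − 17.551 = 8.7755.

Δy* = 8.7755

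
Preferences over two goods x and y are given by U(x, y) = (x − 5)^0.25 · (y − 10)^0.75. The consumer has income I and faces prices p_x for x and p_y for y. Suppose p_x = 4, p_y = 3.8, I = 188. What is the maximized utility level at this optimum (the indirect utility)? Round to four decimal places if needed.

After buying the subsistence bundle (5, 10), a share 0.25 of the remaining income goes to x: x* = 5 + 0.25·(I − 5p_x − 10p_y)/p_x.
Discretionary income = 188 − 5·4 − 10·3.8 = 130; x* = 5 + 0.25·130/4 = 13.125; y* = 10 + 0.75·130/3.8 = 35.6579.
Utility at the optimum: U(13.125, 35.6579) = 19.2474.

V = 19.2474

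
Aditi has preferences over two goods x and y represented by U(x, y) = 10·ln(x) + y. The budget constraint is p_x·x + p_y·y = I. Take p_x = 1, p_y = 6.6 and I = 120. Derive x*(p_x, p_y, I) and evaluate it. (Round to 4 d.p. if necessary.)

x* = 66

MU_x = 10/x, MU_y = 1. Tangency: 10/x = p_x/p_y.
So x*(p_x,p_y) = 10·p_y/p_x, independent of income; and y* = (I − 10·p_y)/p_y.
At the given prices: x* = 10·6.6/1 = 66.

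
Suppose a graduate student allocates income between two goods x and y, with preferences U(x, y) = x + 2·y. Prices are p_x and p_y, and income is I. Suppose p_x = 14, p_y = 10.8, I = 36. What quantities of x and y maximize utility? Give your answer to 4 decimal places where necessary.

Perfect substitutes: compare marginal utility per dollar. 1/p_x vs 2/p_y → 0.0714 vs 0.1852.
y gives more utility per dollar, so spend all income on y: y* = I/p_y, x* = 0.
Numerically: x* = 0, y* = 3.3333.

x* = 0, y* = 3.3333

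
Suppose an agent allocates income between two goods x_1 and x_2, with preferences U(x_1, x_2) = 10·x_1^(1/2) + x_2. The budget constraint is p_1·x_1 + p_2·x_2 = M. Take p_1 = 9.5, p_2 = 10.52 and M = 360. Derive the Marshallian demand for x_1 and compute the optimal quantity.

x_1* = 30.6566

Utility is quasi-linear in x_2; the FOC for x_1 is 5/√x_1 = p_1/p_2.
Thus x_1* = (5·p_2/p_1)² — independent of M — with the rest of income spent on x_2.
Plugging in: x_1* = (5·10.52/9.5)² = 30.6566.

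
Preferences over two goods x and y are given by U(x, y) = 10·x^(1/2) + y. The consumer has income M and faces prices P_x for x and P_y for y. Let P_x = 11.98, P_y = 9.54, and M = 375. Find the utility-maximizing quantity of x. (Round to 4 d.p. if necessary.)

MU_x = 5/√x, MU_y = 1. Tangency: 5/√x = P_x/P_y.
Thus x* = (5·P_y/P_x)² — independent of M — with the rest of income spent on y.
Plugging in: x* = (5·9.54/11.98)² = 15.8534.

x* = 15.8534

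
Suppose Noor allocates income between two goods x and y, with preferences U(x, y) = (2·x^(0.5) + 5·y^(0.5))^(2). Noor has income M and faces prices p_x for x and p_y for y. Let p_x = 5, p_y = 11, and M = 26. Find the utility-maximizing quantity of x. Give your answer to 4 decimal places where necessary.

x* = 1.3538

MU_x ∝ 2·x^(-0.5), MU_y ∝ 5·y^(-0.5), so MRS = (2/5)·(y/x)^(0.5) = p_x/p_y.
Hence y/x = ((5/2)·p_x/p_y)^(1/(0.5)), i.e. raised to the 2 power.
Substitute y = (y/x)·x into the budget: x* = M/(p_x + p_y·(y/x)).
Numerically y/x = 1.291322, so x* = 26/(5 + 11·1.291322) = 1.3538.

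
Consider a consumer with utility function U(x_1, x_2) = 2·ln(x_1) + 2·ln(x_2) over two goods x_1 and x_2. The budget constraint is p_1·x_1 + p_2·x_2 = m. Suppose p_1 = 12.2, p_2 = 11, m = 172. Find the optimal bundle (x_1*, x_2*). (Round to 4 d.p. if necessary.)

x_1* = 7.0492, x_2* = 7.8182

MU_x_1/MU_x_2 = (2·x_2)/(2·x_1); tangency sets this equal to p_1/p_2.
So 2·p_2·x_2 = 2·p_1·x_1; combined with the budget, a share 0.5 of income goes to x_1.
Demand: x_1*(p_1,p_2,m) = 0.5·m/p_1 and x_2* = 0.5·m/p_2.
At p_1=12.2, p_2=11, m=172: x_1* = 0.5·172/12.2 = 7.0492, x_2* = 7.8182.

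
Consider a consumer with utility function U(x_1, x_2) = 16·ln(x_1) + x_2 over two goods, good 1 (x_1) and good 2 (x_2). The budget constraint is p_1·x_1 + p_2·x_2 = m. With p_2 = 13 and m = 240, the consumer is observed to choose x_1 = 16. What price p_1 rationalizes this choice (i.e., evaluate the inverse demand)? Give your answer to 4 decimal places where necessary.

MU_x_1 = 16/x_1, MU_x_2 = 1. Tangency: 16/x_1 = p_1/p_2.
So x_1*(p_1,p_2) = 16·p_2/p_1, independent of income; and x_2* = (m − 16·p_2)/p_2.
Set x_1* = 16 in the demand function and solve for p_1: p_1 = 13.

p_1 = 13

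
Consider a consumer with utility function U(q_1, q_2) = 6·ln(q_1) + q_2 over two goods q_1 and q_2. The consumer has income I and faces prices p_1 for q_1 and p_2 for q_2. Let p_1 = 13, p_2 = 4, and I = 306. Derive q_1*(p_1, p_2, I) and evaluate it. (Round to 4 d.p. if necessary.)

Set MRS = p_1/p_2: (6/q_1)/1 = p_1/p_2.
So q_1*(p_1,p_2) = 6·p_2/p_1, independent of income; and q_2* = (I − 6·p_2)/p_2.
At the given prices: q_1* = 6·4/13 = 1.8462.

q_1* = 1.8462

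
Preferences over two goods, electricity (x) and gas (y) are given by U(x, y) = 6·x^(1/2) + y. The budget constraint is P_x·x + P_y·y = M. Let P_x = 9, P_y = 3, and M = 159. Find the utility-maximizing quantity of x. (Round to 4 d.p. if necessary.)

Utility is quasi-linear in y; the FOC for x is 3/√x = P_x/P_y.
Solve: √x = 3·P_y/P_x, so x*(P_x,P_y) = (3·P_y/P_x)², and y* = (M − P_x·x*)/P_y.
Plugging in: x* = (3·3/9)² = 1.

x* = 1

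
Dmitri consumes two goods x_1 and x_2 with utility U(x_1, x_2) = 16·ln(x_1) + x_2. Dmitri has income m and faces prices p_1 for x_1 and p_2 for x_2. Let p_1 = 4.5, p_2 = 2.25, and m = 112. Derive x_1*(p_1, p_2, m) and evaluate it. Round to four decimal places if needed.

Set MRS = p_1/p_2: (16/x_1)/1 = p_1/p_2.
So x_1*(p_1,p_2) = 16·p_2/p_1, independent of income; and x_2* = (m − 16·p_2)/p_2.
At the given prices: x_1* = 16·2.25/4.5 = 8.

x_1* = 8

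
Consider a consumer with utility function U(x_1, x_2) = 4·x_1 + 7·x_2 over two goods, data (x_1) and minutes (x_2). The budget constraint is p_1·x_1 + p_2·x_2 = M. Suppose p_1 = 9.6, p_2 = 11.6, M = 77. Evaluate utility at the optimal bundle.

V = 46.4655

Perfect substitutes: compare marginal utility per dollar. 4/p_1 vs 7/p_2 → 0.4167 vs 0.6034.
x_2 gives more utility per dollar, so spend all income on x_2: x_2* = M/p_2, x_1* = 0.
Numerically: x_1* = 0, x_2* = 6.6379.
Utility at the optimum: U(0, 6.6379) = 46.4655.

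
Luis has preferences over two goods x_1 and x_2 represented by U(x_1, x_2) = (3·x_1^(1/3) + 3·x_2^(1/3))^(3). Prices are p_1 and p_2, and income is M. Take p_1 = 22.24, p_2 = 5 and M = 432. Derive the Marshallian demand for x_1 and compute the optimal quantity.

MU_x_1 ∝ 3·x_1^(-2/3), MU_x_2 ∝ 3·x_2^(-2/3), so MRS = (x_2/x_1)^(2/3) = p_1/p_2.
Hence x_2/x_1 = (p_1/p_2)^(1/(2/3)), i.e. raised to the 1.5 power.
Substitute x_2 = (x_2/x_1)·x_1 into the budget: x_1* = M/(p_1 + p_2·(x_2/x_1)).
Numerically x_2/x_1 = 9.380957, so x_1* = 432/(22.24 + 5·9.380957) = 6.2478.

x_1* = 6.2478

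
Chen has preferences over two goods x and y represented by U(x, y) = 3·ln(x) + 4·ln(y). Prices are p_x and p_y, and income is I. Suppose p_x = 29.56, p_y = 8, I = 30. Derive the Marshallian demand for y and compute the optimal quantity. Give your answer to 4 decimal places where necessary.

The MRS is (3/4)·y/x. Set MRS = p_x/p_y.
So 3·p_y·y = 4·p_x·x; combined with the budget, a share 3/7 of income goes to x.
Demand: x*(p_x,p_y,I) = 3/7·I/p_x and y* = 4/7·I/p_y.
At p_x=29.56, p_y=8, I=30: y* = 4/7·30/8 = 2.1429.

y* = 2.1429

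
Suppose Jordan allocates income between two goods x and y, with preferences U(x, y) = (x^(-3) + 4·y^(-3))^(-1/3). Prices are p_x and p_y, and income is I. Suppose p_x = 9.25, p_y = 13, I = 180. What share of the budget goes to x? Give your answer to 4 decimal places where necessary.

MRS = MU_x/MU_y = (1/4)·(y/x)^(4). Set equal to p_x/p_y.
Hence y/x = (4·p_x/p_y)^(1/(4)), i.e. raised to the 0.25 power.
With the ratio pinned down, the budget gives x* = I/(p_x + p_y·(y/x)) and y* = (y/x)·x*.
Numerically y/x = 1.298867, so x* = 180/(9.25 + 13·1.298867) = 6.8872 and y* = 1.298867·6.8872 = 8.9456.
Expenditure on x: 9.25·6.8872 = 63.707; share = 0.3539.

share on x = 0.3539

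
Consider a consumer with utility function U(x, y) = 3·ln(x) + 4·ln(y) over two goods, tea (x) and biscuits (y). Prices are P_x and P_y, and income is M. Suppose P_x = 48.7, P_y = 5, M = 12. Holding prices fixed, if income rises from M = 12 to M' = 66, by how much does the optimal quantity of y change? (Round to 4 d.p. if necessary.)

Δy* = 6.1714

Tangency: MRS = (3/4)·y/x = P_x/P_y.
So 3·P_y·y = 4·P_x·x; combined with the budget, a share 3/7 of income goes to x.
Demand: x*(P_x,P_y,M) = 3/7·M/P_x and y* = 4/7·M/P_y.
At P_x=48.7, P_y=5, M=12: y* = 4/7·12/5 = 1.3714.
At M' = 66: y* = 7.5429. Change: 7.5429 − 1.3714 = 6.1714.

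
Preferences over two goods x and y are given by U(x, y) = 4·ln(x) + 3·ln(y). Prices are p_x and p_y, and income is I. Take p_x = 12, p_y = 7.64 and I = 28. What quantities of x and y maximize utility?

The MRS is (4/3)·y/x. Set MRS = p_x/p_y.
So 4·p_y·y = 3·p_x·x; combined with the budget, a share 4/7 of income goes to x.
Demand: x*(p_x,p_y,I) = 4/7·I/p_x and y* = 3/7·I/p_y.
At p_x=12, p_y=7.64, I=28: x* = 4/7·28/12 = 1.3333, y* = 1.5707.

x* = 1.3333, y* = 1.5707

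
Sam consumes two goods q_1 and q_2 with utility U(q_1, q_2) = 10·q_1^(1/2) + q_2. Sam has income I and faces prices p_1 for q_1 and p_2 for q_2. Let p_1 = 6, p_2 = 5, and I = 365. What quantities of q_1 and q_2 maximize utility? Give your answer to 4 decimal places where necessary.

q_1* = 17.3611, q_2* = 52.1667

Thus q_1* = (5·p_2/p_1)² — independent of I — with the rest of income spent on q_2.
Plugging in: q_1* = (5·5/6)² = 17.3611, q_2* = 52.1667.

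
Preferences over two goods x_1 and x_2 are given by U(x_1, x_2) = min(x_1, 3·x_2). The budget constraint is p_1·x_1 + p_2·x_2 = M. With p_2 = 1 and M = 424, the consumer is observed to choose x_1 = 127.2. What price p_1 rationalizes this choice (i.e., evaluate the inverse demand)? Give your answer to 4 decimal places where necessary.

p_1 = 3

Leontief preferences: the optimum is at the kink where x_1/3 = x_2/1, i.e. x_2 = (1/3)·x_1.
Budget: p_1·x_1 + p_2·(1/3)·x_1 = M, so (3·p_1 + p_2)·x_1 = 3·M.
Demand: x_1*(p_1,p_2,M) = 3·M/(3·p_1 + p_2), x_2* = M/(3·p_1 + p_2).
Set x_1* = 127.2 in the demand function and solve for p_1: p_1 = 3.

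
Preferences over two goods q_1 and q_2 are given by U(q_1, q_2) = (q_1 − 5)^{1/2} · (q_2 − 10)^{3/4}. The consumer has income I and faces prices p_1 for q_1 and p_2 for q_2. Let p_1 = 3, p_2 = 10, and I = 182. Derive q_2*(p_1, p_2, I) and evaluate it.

q_2* = 14.02

Let q_1' = q_1−5, q_2' = q_2−10. MRS = (2/3)·q_2'/q_1' = p_1/p_2.
Substituting into the budget: q_1* = 5 + 0.4·(I − 5·p_1 − 10·p_2)/p_1, and q_2* = 10 + 0.6·(…)/p_2.
Discretionary income = 182 − 5·3 − 10·10 = 67; q_2* = 10 + 0.6·67/10 = 14.02.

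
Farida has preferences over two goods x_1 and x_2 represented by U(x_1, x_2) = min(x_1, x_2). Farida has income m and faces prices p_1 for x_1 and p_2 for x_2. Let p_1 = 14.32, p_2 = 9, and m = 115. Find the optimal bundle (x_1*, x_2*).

With perfect complements, no substitution: consume in ratio x_1:x_2 = 1:1.
Budget: p_1·x_1 + p_2·x_1 = m, so (p_1 + p_2)·x_1 = m.
Demand: x_1*(p_1,p_2,m) = m/(p_1 + p_2), x_2* = m/(p_1 + p_2).
Here 14.32 + 9 = 23.32, giving x_1* = 4.9314 and x_2* = 4.9314.

x_1* = 4.9314, x_2* = 4.9314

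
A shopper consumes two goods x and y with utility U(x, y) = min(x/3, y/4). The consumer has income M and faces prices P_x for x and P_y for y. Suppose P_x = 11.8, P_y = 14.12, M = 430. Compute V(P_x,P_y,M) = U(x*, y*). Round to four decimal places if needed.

V = 4.68

Here 3·11.8 + 4·14.12 = 91.88, giving x* = 14.0401 and y* = 18.7201.
Utility at the optimum: U(14.0401, 18.7201) = 4.68.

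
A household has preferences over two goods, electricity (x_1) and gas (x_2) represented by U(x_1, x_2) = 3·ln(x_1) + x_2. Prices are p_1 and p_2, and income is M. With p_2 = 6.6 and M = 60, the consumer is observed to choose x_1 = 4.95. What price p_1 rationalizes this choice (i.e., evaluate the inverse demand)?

Set MRS = p_1/p_2: (3/x_1)/1 = p_1/p_2.
So x_1*(p_1,p_2) = 3·p_2/p_1, independent of income; and x_2* = (M − 3·p_2)/p_2.
Set x_1* = 4.95 in the demand function and solve for p_1: p_1 = 4.

p_1 = 4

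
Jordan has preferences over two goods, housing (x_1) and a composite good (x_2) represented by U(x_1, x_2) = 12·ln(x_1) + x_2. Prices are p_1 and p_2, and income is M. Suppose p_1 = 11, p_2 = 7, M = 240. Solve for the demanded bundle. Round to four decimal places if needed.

Set MRS = p_1/p_2: (12/x_1)/1 = p_1/p_2.
So x_1*(p_1,p_2) = 12·p_2/p_1, independent of income; and x_2* = (M − 12·p_2)/p_2.
At the given prices: x_1* = 12·7/11 = 7.6364, and x_2* = 22.2857.

x_1* = 7.6364, x_2* = 22.2857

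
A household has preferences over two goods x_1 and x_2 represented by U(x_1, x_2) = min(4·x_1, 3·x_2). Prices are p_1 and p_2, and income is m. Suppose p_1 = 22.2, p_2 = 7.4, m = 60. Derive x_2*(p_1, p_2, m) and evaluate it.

With perfect complements, no substitution: consume in ratio x_1:x_2 = 3:4.
Budget: p_1·x_1 + p_2·(4/3)·x_1 = m, so (3·p_1 + 4·p_2)·x_1 = 3·m.
Demand: x_1*(p_1,p_2,m) = 3·m/(3·p_1 + 4·p_2), x_2* = 4·m/(3·p_1 + 4·p_2).
Here 3·22.2 + 4·7.4 = 96.2, giving x_2* = 2.4948.

x_2* = 2.4948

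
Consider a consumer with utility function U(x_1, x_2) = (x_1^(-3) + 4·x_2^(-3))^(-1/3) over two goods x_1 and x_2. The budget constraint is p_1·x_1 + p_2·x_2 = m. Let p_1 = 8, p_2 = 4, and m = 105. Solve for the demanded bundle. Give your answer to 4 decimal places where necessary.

x_1* = 7.1297, x_2* = 11.9906

MU_x_1 ∝ x_1^(-4), MU_x_2 ∝ 4·x_2^(-4), so MRS = (1/4)·(x_2/x_1)^(4) = p_1/p_2.
Hence x_2/x_1 = (4·p_1/p_2)^(1/(4)), i.e. raised to the 0.25 power.
Substitute x_2 = (x_2/x_1)·x_1 into the budget: x_1* = m/(p_1 + p_2·(x_2/x_1)).
Numerically x_2/x_1 = 1.681793, so x_1* = 105/(8 + 4·1.681793) = 7.1297 and x_2* = 1.681793·7.1297 = 11.9906.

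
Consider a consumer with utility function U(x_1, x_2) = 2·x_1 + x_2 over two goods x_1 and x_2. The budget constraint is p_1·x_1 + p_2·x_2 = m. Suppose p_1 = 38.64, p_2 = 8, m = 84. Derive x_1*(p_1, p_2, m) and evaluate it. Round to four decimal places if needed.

x_1* = 0

Perfect substitutes: compare marginal utility per dollar. 2/p_1 vs 1/p_2 → 0.0518 vs 0.125.
x_2 gives more utility per dollar, so spend all income on x_2: x_2* = m/p_2, x_1* = 0.
Numerically: x_1* = 0, x_2* = 10.5.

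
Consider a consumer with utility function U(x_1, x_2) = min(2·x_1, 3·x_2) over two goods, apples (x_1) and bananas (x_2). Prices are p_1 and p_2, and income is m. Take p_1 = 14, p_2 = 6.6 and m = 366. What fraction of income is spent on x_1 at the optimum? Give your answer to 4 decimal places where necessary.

With perfect complements, no substitution: consume in ratio x_1:x_2 = 3:2.
Budget: p_1·x_1 + p_2·(2/3)·x_1 = m, so (3·p_1 + 2·p_2)·x_1 = 3·m.
Demand: x_1*(p_1,p_2,m) = 3·m/(3·p_1 + 2·p_2), x_2* = 2·m/(3·p_1 + 2·p_2).
Here 3·14 + 2·6.6 = 55.2, giving x_1* = 19.8913 and x_2* = 13.2609.
Expenditure on x_1: 14·19.8913 = 278.4783; share = 0.7609.

share on x_1 = 0.7609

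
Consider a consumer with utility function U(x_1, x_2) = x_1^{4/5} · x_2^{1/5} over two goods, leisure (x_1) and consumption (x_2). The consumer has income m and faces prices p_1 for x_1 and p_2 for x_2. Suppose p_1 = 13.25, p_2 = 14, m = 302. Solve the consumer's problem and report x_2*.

Tangency: MRS = 4·x_2/x_1 = p_1/p_2.
So 0.8·p_2·x_2 = 0.2·p_1·x_1; combined with the budget, a share 0.8 of income goes to x_1.
Demand: x_1*(p_1,p_2,m) = 0.8·m/p_1 and x_2* = 0.2·m/p_2.
At p_1=13.25, p_2=14, m=302: x_2* = 0.2·302/14 = 4.3143.

x_2* = 4.3143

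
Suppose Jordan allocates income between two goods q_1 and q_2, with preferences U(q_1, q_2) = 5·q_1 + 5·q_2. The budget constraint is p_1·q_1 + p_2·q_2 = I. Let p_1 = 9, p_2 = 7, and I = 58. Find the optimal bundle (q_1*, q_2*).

Linear utility — the consumer picks whichever good has higher MU/price: 5/9 = 0.5556 vs 5/7 = 0.7143.
q_2 gives more utility per dollar, so spend all income on q_2: q_2* = I/p_2, q_1* = 0.
Numerically: q_1* = 0, q_2* = 8.2857.

q_1* = 0, q_2* = 8.2857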